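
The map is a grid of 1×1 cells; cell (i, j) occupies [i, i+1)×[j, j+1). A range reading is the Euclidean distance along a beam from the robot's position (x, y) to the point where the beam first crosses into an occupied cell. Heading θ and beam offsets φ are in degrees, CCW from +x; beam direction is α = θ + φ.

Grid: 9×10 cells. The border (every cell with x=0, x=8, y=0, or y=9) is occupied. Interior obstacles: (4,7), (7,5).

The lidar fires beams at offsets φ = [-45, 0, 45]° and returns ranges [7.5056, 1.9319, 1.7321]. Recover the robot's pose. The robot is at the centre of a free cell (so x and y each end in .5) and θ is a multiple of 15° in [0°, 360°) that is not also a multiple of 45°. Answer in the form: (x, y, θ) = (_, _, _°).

(x, y, θ) = (6.5, 7.5, 285°)

The pose lattice has 54·16 = 864 candidates. Test each by forward raycasting.
  (5.5, 1.5, 210°): beam 1 = 4.6587 ≠ 7.5056 ✗
  (1.5, 6.5, 105°): beam 1 = 2.8868 ≠ 7.5056 ✗
  (2.5, 4.5, 75°): beam 1 = 6.3509 ≠ 7.5056 ✗
  …
  (6.5, 7.5, 285°): r_1=7.5056, r_2=1.9319, r_3=1.7321 — all match ✓
Unique over the lattice → pose = (6.5, 7.5, 285°).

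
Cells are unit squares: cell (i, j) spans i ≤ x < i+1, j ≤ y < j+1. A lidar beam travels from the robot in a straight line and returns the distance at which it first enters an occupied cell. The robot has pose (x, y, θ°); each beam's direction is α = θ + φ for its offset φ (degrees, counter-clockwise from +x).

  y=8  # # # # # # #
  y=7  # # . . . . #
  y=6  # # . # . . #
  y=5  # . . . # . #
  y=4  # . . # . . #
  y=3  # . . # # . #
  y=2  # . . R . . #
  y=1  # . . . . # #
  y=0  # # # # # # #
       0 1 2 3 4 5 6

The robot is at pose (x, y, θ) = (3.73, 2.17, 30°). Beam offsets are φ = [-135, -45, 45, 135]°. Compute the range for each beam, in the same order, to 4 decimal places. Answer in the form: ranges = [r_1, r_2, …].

ranges = [1.2113, 1.3148, 0.8593, 2.8263]

beam 1: φ=-135°, α=255°
  direction (-0.2588, -0.9659); cell (3,2); t to first gridline: x 2.8205, y 0.1760 (then +3.8637 / +1.0353)
    (3,1) via y @ 0.1760
    (3,0) via y @ 1.2113  # hit
  → r_1 = 1.2113
beam 2: φ=-45°, α=345°
  direction (0.9659, -0.2588); cell (3,2); t to first gridline: x 0.2795, y 0.6568 (then +1.0353 / +3.8637)
    (4,2) via x @ 0.2795
    (4,1) via y @ 0.6568
    (5,1) via x @ 1.3148  # hit
  → r_2 = 1.3148
beam 3: φ=45°, α=75°
  direction (0.2588, 0.9659); cell (3,2); t to first gridline: x 1.0432, y 0.8593 (then +3.8637 / +1.0353)
    (3,3) via y @ 0.8593  # hit
  → r_3 = 0.8593
beam 4: φ=135°, α=165°
  direction (-0.9659, 0.2588); cell (3,2); t to first gridline: x 0.7558, y 3.2069 (then +1.0353 / +3.8637)
    (2,2) via x @ 0.7558
    (1,2) via x @ 1.7910
    (0,2) via x @ 2.8263  # hit
  → r_4 = 2.8263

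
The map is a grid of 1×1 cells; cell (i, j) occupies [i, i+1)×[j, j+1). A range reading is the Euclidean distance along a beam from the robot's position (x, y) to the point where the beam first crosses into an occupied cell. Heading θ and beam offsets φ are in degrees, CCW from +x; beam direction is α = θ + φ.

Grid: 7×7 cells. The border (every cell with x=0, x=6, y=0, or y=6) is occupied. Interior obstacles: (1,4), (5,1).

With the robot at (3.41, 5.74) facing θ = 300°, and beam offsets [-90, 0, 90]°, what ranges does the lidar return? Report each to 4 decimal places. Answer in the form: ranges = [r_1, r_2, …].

beam 1: φ=-90°, α=210°
  d=(-0.8660,-0.5000)  start (3,5)  tX=0.4734 tY=1.4800  stride 1/|dx|=1.1547 1/|dy|=2.0000
    cross x-line → (2,5), t=0.4734
    cross y-line → (2,4), t=1.4800
    cross x-line → (1,4), t=1.6281 (wall)
  → r_1 = 1.6281
beam 2: φ=0°, α=300°
  d=(0.5000,-0.8660)  start (3,5)  tX=1.1800 tY=0.8545  stride 1/|dx|=2.0000 1/|dy|=1.1547
    cross y-line → (3,4), t=0.8545
    cross x-line → (4,4), t=1.1800
    cross y-line → (4,3), t=2.0092
    cross y-line → (4,2), t=3.1639
    cross x-line → (5,2), t=3.1800
    cross y-line → (5,1), t=4.3186 (wall)
  → r_2 = 4.3186
beam 3: φ=90°, α=30°
  d=(0.8660,0.5000)  start (3,5)  tX=0.6813 tY=0.5200  stride 1/|dx|=1.1547 1/|dy|=2.0000
    cross y-line → (3,6), t=0.5200 (wall)
  → r_3 = 0.5200

ranges = [1.6281, 4.3186, 0.5200]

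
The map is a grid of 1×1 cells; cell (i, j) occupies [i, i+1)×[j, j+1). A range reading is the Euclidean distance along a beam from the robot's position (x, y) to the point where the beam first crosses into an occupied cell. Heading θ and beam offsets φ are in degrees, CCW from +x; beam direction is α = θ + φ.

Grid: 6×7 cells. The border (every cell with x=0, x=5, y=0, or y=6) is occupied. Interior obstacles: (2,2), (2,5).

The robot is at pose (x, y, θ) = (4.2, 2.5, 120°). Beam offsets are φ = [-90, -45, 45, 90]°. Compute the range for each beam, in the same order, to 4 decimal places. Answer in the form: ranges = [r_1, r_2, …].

beam 1: φ=-90°, α=30°
  direction (0.8660, 0.5000); cell (4,2); t to first gridline: x 0.9238, y 1.0000 (then +1.1547 / +2.0000)
    (5,2) via x @ 0.9238  # hit
  → r_1 = 0.9238
beam 2: φ=-45°, α=75°
  direction (0.2588, 0.9659); cell (4,2); t to first gridline: x 3.0910, y 0.5176 (then +3.8637 / +1.0353)
    (4,3) via y @ 0.5176
    (4,4) via y @ 1.5529
    (4,5) via y @ 2.5882
    (5,5) via x @ 3.0910  # hit
  → r_2 = 3.0910
beam 3: φ=45°, α=165°
  direction (-0.9659, 0.2588); cell (4,2); t to first gridline: x 0.2071, y 1.9319 (then +1.0353 / +3.8637)
    (3,2) via x @ 0.2071
    (2,2) via x @ 1.2423  # hit
  → r_3 = 1.2423
beam 4: φ=90°, α=210°
  direction (-0.8660, -0.5000); cell (4,2); t to first gridline: x 0.2309, y 1.0000 (then +1.1547 / +2.0000)
    (3,2) via x @ 0.2309
    (3,1) via y @ 1.0000
    (2,1) via x @ 1.3856
    (1,1) via x @ 2.5403
    (1,0) via y @ 3.0000  # hit
  → r_4 = 3.0000

ranges = [0.9238, 3.0910, 1.2423, 3.0000]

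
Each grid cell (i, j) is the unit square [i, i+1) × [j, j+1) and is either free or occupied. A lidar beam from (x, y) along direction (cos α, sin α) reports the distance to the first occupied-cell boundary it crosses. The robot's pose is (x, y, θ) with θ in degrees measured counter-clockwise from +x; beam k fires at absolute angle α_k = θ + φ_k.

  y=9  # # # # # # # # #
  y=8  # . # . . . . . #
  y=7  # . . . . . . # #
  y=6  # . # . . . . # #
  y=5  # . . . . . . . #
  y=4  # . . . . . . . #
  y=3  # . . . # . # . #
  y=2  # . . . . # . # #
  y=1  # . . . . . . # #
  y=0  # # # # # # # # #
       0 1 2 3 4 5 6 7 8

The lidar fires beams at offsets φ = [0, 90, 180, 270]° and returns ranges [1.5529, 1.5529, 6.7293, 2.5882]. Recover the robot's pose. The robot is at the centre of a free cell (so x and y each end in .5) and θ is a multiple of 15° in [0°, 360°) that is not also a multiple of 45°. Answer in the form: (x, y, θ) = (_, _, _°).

(x, y, θ) = (3.5, 2.5, 255°)

The pose lattice has 47·16 = 752 candidates. Test each by forward raycasting.
  (3.5, 4.5, 300°): beam 1 = 1.0000 ≠ 1.5529 ✗
  (4.5, 7.5, 60°): beam 1 = 1.7321 ≠ 1.5529 ✗
  (3.5, 2.5, 285°): beam 3 = 3.6235 ≠ 6.7293 ✗
  (2.5, 2.5, 300°): beam 1 = 1.7321 ≠ 1.5529 ✗
  …
  (3.5, 2.5, 255°): r_1=1.5529, r_2=1.5529, r_3=6.7293, r_4=2.5882 — all match ✓
No second candidate reproduces the full scan.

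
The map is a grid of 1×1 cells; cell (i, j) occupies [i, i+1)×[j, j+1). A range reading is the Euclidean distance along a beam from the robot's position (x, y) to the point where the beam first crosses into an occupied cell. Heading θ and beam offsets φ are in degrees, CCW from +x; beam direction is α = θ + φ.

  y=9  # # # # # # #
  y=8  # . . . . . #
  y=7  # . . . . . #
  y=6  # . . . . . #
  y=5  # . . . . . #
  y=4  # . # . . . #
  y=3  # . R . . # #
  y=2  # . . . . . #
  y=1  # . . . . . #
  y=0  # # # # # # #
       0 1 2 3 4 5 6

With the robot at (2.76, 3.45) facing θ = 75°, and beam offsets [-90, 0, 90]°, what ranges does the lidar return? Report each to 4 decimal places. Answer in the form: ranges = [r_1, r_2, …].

beam 1: φ=-90°, α=345°
  d=(0.9659,-0.2588)  start (2,3)  tX=0.2485 tY=1.7387  stride 1/|dx|=1.0353 1/|dy|=3.8637
    cross x-line → (3,3), t=0.2485
    cross x-line → (4,3), t=1.2837
    cross y-line → (4,2), t=1.7387
    cross x-line → (5,2), t=2.3190
    cross x-line → (6,2), t=3.3543 (wall)
  → r_1 = 3.3543
beam 2: φ=0°, α=75°
  d=(0.2588,0.9659)  start (2,3)  tX=0.9273 tY=0.5694  stride 1/|dx|=3.8637 1/|dy|=1.0353
    cross y-line → (2,4), t=0.5694 (wall)
  → r_2 = 0.5694
beam 3: φ=90°, α=165°
  d=(-0.9659,0.2588)  start (2,3)  tX=0.7868 tY=2.1250  stride 1/|dx|=1.0353 1/|dy|=3.8637
    cross x-line → (1,3), t=0.7868
    cross x-line → (0,3), t=1.8221 (wall)
  → r_3 = 1.8221

ranges = [3.3543, 0.5694, 1.8221]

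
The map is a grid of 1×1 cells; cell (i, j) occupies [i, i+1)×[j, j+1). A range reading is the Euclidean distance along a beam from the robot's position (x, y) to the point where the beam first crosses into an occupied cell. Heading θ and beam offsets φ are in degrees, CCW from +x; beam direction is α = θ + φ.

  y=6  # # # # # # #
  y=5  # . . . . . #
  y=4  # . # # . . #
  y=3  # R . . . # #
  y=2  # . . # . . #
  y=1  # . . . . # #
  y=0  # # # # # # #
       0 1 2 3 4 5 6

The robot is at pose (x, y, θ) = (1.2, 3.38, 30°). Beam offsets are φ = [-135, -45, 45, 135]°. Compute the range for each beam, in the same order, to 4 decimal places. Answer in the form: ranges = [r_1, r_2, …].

ranges = [0.7727, 1.8635, 2.7124, 0.2071]

beam 1: φ=-135°, α=255°
  cosα=-0.2588 sinα=-0.9659 | (1,3) | tMaxX 0.7727 tMaxY 0.3934 | tΔX 3.8637 tΔY 1.0353
    t=0.3934 [y] (1,2)
    t=0.7727 [x] (0,2) — stop
  → r_1 = 0.7727
beam 2: φ=-45°, α=345°
  cosα=0.9659 sinα=-0.2588 | (1,3) | tMaxX 0.8282 tMaxY 1.4682 | tΔX 1.0353 tΔY 3.8637
    t=0.8282 [x] (2,3)
    t=1.4682 [y] (2,2)
    t=1.8635 [x] (3,2) — stop
  → r_2 = 1.8635
beam 3: φ=45°, α=75°
  cosα=0.2588 sinα=0.9659 | (1,3) | tMaxX 3.0910 tMaxY 0.6419 | tΔX 3.8637 tΔY 1.0353
    t=0.6419 [y] (1,4)
    t=1.6771 [y] (1,5)
    t=2.7124 [y] (1,6) — stop
  → r_3 = 2.7124
beam 4: φ=135°, α=165°
  cosα=-0.9659 sinα=0.2588 | (1,3) | tMaxX 0.2071 tMaxY 2.3955 | tΔX 1.0353 tΔY 3.8637
    t=0.2071 [x] (0,3) — stop
  → r_4 = 0.2071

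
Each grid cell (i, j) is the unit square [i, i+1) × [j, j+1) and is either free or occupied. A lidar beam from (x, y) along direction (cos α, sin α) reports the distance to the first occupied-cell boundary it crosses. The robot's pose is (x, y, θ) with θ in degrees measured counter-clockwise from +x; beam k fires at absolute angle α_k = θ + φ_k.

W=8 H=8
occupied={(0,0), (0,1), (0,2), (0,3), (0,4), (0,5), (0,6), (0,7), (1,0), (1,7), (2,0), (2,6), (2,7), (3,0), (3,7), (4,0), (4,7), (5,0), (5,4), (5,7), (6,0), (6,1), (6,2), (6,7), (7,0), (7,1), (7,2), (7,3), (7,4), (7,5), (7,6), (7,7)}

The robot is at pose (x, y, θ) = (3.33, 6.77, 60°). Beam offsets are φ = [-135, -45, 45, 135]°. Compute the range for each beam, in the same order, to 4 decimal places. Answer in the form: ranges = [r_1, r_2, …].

beam 1: φ=-135°, α=285°
  dir = (cos 285°, sin 285°) = (0.2588, -0.9659); from cell (3,6)
  next x-line at t=2.5887, next y-line at t=0.7972; Δt_x=3.8637, Δt_y=1.0353
    y: enter (3,5) at t=0.7972
    y: enter (3,4) at t=1.8324
    x: enter (4,4) at t=2.5887
    y: enter (4,3) at t=2.8677
    y: enter (4,2) at t=3.9030
    y: enter (4,1) at t=4.9383
    y: enter (4,0) at t=5.9735 ← occupied
  → r_1 = 5.9735
beam 2: φ=-45°, α=15°
  dir = (cos 15°, sin 15°) = (0.9659, 0.2588); from cell (3,6)
  next x-line at t=0.6936, next y-line at t=0.8887; Δt_x=1.0353, Δt_y=3.8637
    x: enter (4,6) at t=0.6936
    y: enter (4,7) at t=0.8887 ← occupied
  → r_2 = 0.8887
beam 3: φ=45°, α=105°
  dir = (cos 105°, sin 105°) = (-0.2588, 0.9659); from cell (3,6)
  next x-line at t=1.2750, next y-line at t=0.2381; Δt_x=3.8637, Δt_y=1.0353
    y: enter (3,7) at t=0.2381 ← occupied
  → r_3 = 0.2381
beam 4: φ=135°, α=195°
  dir = (cos 195°, sin 195°) = (-0.9659, -0.2588); from cell (3,6)
  next x-line at t=0.3416, next y-line at t=2.9751; Δt_x=1.0353, Δt_y=3.8637
    x: enter (2,6) at t=0.3416 ← occupied
  → r_4 = 0.3416

ranges = [5.9735, 0.8887, 0.2381, 0.3416]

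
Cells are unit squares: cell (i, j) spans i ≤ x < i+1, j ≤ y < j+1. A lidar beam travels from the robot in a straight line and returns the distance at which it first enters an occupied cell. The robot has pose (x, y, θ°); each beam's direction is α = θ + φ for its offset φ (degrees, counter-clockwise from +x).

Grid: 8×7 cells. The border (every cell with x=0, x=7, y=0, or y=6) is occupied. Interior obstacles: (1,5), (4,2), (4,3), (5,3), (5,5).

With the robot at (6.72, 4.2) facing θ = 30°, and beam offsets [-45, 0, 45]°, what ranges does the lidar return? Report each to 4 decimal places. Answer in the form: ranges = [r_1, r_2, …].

beam 1: φ=-45°, α=345°
  d=(0.9659,-0.2588)  start (6,4)  tX=0.2899 tY=0.7727  stride 1/|dx|=1.0353 1/|dy|=3.8637
    cross x-line → (7,4), t=0.2899 (wall)
  → r_1 = 0.2899
beam 2: φ=0°, α=30°
  d=(0.8660,0.5000)  start (6,4)  tX=0.3233 tY=1.6000  stride 1/|dx|=1.1547 1/|dy|=2.0000
    cross x-line → (7,4), t=0.3233 (wall)
  → r_2 = 0.3233
beam 3: φ=45°, α=75°
  d=(0.2588,0.9659)  start (6,4)  tX=1.0818 tY=0.8282  stride 1/|dx|=3.8637 1/|dy|=1.0353
    cross y-line → (6,5), t=0.8282
    cross x-line → (7,5), t=1.0818 (wall)
  → r_3 = 1.0818

ranges = [0.2899, 0.3233, 1.0818]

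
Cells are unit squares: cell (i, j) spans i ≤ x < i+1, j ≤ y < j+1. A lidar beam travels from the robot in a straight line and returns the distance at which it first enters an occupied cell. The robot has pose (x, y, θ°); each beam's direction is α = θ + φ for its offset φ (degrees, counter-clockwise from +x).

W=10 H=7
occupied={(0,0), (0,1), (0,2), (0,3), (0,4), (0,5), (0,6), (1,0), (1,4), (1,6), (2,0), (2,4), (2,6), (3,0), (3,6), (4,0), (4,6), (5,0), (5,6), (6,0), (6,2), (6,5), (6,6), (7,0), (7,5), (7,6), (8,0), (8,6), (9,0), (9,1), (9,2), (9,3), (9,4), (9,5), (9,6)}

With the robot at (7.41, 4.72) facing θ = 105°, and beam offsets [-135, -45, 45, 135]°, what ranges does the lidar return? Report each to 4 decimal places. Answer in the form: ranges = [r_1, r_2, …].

ranges = [1.8360, 0.3233, 0.5600, 1.9861]

beam 1: φ=-135°, α=330°
  direction (0.8660, -0.5000); cell (7,4); t to first gridline: x 0.6813, y 1.4400 (then +1.1547 / +2.0000)
    (8,4) via x @ 0.6813
    (8,3) via y @ 1.4400
    (9,3) via x @ 1.8360  # hit
  → r_1 = 1.8360
beam 2: φ=-45°, α=60°
  direction (0.5000, 0.8660); cell (7,4); t to first gridline: x 1.1800, y 0.3233 (then +2.0000 / +1.1547)
    (7,5) via y @ 0.3233  # hit
  → r_2 = 0.3233
beam 3: φ=45°, α=150°
  direction (-0.8660, 0.5000); cell (7,4); t to first gridline: x 0.4734, y 0.5600 (then +1.1547 / +2.0000)
    (6,4) via x @ 0.4734
    (6,5) via y @ 0.5600  # hit
  → r_3 = 0.5600
beam 4: φ=135°, α=240°
  direction (-0.5000, -0.8660); cell (7,4); t to first gridline: x 0.8200, y 0.8314 (then +2.0000 / +1.1547)
    (6,4) via x @ 0.8200
    (6,3) via y @ 0.8314
    (6,2) via y @ 1.9861  # hit
  → r_4 = 1.9861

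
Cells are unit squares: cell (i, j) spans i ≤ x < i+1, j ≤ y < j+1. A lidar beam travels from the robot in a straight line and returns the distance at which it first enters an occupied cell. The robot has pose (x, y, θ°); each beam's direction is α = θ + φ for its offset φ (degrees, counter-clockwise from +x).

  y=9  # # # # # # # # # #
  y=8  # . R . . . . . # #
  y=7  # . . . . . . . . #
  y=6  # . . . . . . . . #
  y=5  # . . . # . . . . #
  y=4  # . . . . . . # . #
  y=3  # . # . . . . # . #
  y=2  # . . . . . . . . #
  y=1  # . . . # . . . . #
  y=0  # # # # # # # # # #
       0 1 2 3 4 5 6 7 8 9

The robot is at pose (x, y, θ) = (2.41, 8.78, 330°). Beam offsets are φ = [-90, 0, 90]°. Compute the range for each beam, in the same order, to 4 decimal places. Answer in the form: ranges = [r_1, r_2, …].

beam 1: φ=-90°, α=240°
  cosα=-0.5000 sinα=-0.8660 | (2,8) | tMaxX 0.8200 tMaxY 0.9007 | tΔX 2.0000 tΔY 1.1547
    t=0.8200 [x] (1,8)
    t=0.9007 [y] (1,7)
    t=2.0554 [y] (1,6)
    t=2.8200 [x] (0,6) — stop
  → r_1 = 2.8200
beam 2: φ=0°, α=330°
  cosα=0.8660 sinα=-0.5000 | (2,8) | tMaxX 0.6813 tMaxY 1.5600 | tΔX 1.1547 tΔY 2.0000
    t=0.6813 [x] (3,8)
    t=1.5600 [y] (3,7)
    t=1.8360 [x] (4,7)
    t=2.9907 [x] (5,7)
    t=3.5600 [y] (5,6)
    t=4.1454 [x] (6,6)
    t=5.3001 [x] (7,6)
    t=5.5600 [y] (7,5)
    t=6.4548 [x] (8,5)
    t=7.5600 [y] (8,4)
    t=7.6095 [x] (9,4) — stop
  → r_2 = 7.6095
beam 3: φ=90°, α=60°
  cosα=0.5000 sinα=0.8660 | (2,8) | tMaxX 1.1800 tMaxY 0.2540 | tΔX 2.0000 tΔY 1.1547
    t=0.2540 [y] (2,9) — stop
  → r_3 = 0.2540

ranges = [2.8200, 7.6095, 0.2540]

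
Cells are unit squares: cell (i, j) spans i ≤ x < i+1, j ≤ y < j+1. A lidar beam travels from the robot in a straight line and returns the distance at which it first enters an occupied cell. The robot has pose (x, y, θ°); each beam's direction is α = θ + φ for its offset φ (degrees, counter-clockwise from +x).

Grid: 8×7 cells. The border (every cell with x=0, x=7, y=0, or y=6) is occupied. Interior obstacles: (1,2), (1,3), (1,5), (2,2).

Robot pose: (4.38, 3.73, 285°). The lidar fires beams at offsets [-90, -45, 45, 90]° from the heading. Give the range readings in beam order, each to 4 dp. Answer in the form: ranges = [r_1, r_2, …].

ranges = [2.4640, 3.1523, 3.0253, 2.7124]

beam 1: φ=-90°, α=195°
  cosα=-0.9659 sinα=-0.2588 | (4,3) | tMaxX 0.3934 tMaxY 2.8205 | tΔX 1.0353 tΔY 3.8637
    t=0.3934 [x] (3,3)
    t=1.4287 [x] (2,3)
    t=2.4640 [x] (1,3) — stop
  → r_1 = 2.4640
beam 2: φ=-45°, α=240°
  cosα=-0.5000 sinα=-0.8660 | (4,3) | tMaxX 0.7600 tMaxY 0.8429 | tΔX 2.0000 tΔY 1.1547
    t=0.7600 [x] (3,3)
    t=0.8429 [y] (3,2)
    t=1.9976 [y] (3,1)
    t=2.7600 [x] (2,1)
    t=3.1523 [y] (2,0) — stop
  → r_2 = 3.1523
beam 3: φ=45°, α=330°
  cosα=0.8660 sinα=-0.5000 | (4,3) | tMaxX 0.7159 tMaxY 1.4600 | tΔX 1.1547 tΔY 2.0000
    t=0.7159 [x] (5,3)
    t=1.4600 [y] (5,2)
    t=1.8706 [x] (6,2)
    t=3.0253 [x] (7,2) — stop
  → r_3 = 3.0253
beam 4: φ=90°, α=15°
  cosα=0.9659 sinα=0.2588 | (4,3) | tMaxX 0.6419 tMaxY 1.0432 | tΔX 1.0353 tΔY 3.8637
    t=0.6419 [x] (5,3)
    t=1.0432 [y] (5,4)
    t=1.6771 [x] (6,4)
    t=2.7124 [x] (7,4) — stop
  → r_4 = 2.7124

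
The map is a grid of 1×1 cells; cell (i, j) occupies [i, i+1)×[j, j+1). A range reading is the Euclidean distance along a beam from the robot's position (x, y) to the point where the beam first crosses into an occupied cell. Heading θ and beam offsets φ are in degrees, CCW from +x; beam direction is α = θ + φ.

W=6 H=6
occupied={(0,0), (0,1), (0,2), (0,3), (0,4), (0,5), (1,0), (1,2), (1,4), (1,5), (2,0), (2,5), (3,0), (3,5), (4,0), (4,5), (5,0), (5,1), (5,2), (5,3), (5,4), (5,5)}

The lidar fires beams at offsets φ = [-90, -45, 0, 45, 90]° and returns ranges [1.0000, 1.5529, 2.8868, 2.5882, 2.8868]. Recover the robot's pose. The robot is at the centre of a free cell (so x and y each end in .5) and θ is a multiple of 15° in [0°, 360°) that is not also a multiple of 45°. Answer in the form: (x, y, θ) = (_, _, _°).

Candidates: 14 free-cell centres × 16 headings = 224 poses. Raycast each; keep the one whose scan matches to 4 dp.
  (4.5, 4.5, 345°): beam 1 = 3.6235 ≠ 1.0000 ✗
  (4.5, 1.5, 255°): beam 1 = 2.5882 ≠ 1.0000 ✗
  (4.5, 1.5, 150°): beam 2 = 3.6235 ≠ 1.5529 ✗
  …
  (4.5, 3.5, 150°): r_1=1.0000, r_2=1.5529, r_3=2.8868, r_4=2.5882, r_5=2.8868 — all match ✓
No second candidate reproduces the full scan.

(x, y, θ) = (4.5, 3.5, 150°)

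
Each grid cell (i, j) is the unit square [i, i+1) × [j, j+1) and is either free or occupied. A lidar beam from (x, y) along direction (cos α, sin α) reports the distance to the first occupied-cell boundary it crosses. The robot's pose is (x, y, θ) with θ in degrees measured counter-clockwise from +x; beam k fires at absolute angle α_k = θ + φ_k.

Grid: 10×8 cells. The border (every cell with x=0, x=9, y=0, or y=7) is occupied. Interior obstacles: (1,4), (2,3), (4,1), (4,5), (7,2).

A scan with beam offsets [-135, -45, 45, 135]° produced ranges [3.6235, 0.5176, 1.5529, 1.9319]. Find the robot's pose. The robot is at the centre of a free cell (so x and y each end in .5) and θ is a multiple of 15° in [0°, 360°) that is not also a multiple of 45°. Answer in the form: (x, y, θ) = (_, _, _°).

(x, y, θ) = (3.5, 5.5, 60°)

Enumerate (i+0.5, j+0.5, θ) over the 43 free cells and 16 admissible headings. For each, cast all 4 beams and compare to the given ranges.
  (5.5, 2.5, 15°): beam 1 = 1.0000 ≠ 3.6235 ✗
  (6.5, 2.5, 150°): beam 1 = 0.5176 ≠ 3.6235 ✗
  (8.5, 3.5, 120°): beam 1 = 0.5176 ≠ 3.6235 ✗
  (8.5, 4.5, 150°): beam 1 = 0.5176 ≠ 3.6235 ✗
  …
  (3.5, 5.5, 60°): r_1=3.6235, r_2=0.5176, r_3=1.5529, r_4=1.9319 — all match ✓
Unique over the lattice → pose = (3.5, 5.5, 60°).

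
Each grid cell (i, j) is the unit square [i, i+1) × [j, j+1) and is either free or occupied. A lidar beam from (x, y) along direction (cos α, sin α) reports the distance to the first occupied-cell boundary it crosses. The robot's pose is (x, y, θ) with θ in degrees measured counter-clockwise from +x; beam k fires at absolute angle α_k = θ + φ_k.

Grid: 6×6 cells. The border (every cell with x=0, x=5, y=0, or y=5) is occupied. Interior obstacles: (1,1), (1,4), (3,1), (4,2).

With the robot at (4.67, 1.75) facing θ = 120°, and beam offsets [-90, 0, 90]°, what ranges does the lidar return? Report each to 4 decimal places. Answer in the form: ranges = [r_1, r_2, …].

beam 1: φ=-90°, α=30°
  cosα=0.8660 sinα=0.5000 | (4,1) | tMaxX 0.3811 tMaxY 0.5000 | tΔX 1.1547 tΔY 2.0000
    t=0.3811 [x] (5,1) — stop
  → r_1 = 0.3811
beam 2: φ=0°, α=120°
  cosα=-0.5000 sinα=0.8660 | (4,1) | tMaxX 1.3400 tMaxY 0.2887 | tΔX 2.0000 tΔY 1.1547
    t=0.2887 [y] (4,2) — stop
  → r_2 = 0.2887
beam 3: φ=90°, α=210°
  cosα=-0.8660 sinα=-0.5000 | (4,1) | tMaxX 0.7736 tMaxY 1.5000 | tΔX 1.1547 tΔY 2.0000
    t=0.7736 [x] (3,1) — stop
  → r_3 = 0.7736

ranges = [0.3811, 0.2887, 0.7736]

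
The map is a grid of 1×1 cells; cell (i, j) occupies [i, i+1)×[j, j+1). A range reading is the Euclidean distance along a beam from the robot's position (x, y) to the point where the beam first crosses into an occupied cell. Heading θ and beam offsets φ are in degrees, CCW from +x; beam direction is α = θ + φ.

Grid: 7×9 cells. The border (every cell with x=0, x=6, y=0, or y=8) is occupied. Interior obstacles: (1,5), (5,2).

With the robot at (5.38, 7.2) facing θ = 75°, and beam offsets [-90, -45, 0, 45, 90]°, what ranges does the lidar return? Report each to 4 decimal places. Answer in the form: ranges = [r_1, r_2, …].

ranges = [0.6419, 0.7159, 0.8282, 0.9238, 3.0910]

beam 1: φ=-90°, α=345°
  direction (0.9659, -0.2588); cell (5,7); t to first gridline: x 0.6419, y 0.7727 (then +1.0353 / +3.8637)
    (6,7) via x @ 0.6419  # hit
  → r_1 = 0.6419
beam 2: φ=-45°, α=30°
  direction (0.8660, 0.5000); cell (5,7); t to first gridline: x 0.7159, y 1.6000 (then +1.1547 / +2.0000)
    (6,7) via x @ 0.7159  # hit
  → r_2 = 0.7159
beam 3: φ=0°, α=75°
  direction (0.2588, 0.9659); cell (5,7); t to first gridline: x 2.3955, y 0.8282 (then +3.8637 / +1.0353)
    (5,8) via y @ 0.8282  # hit
  → r_3 = 0.8282
beam 4: φ=45°, α=120°
  direction (-0.5000, 0.8660); cell (5,7); t to first gridline: x 0.7600, y 0.9238 (then +2.0000 / +1.1547)
    (4,7) via x @ 0.7600
    (4,8) via y @ 0.9238  # hit
  → r_4 = 0.9238
beam 5: φ=90°, α=165°
  direction (-0.9659, 0.2588); cell (5,7); t to first gridline: x 0.3934, y 3.0910 (then +1.0353 / +3.8637)
    (4,7) via x @ 0.3934
    (3,7) via x @ 1.4287
    (2,7) via x @ 2.4640
    (2,8) via y @ 3.0910  # hit
  → r_5 = 3.0910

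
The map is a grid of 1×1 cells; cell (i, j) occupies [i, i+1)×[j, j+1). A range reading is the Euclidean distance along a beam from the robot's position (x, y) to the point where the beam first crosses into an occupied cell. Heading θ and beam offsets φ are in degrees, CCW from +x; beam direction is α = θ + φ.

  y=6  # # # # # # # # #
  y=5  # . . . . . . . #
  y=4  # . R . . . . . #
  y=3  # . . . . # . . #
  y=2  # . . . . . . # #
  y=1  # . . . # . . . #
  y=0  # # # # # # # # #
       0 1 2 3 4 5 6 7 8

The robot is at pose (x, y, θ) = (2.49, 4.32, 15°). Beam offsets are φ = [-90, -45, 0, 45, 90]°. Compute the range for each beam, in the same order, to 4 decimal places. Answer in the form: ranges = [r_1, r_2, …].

ranges = [3.4371, 6.3624, 5.7044, 1.9399, 1.7393]

beam 1: φ=-90°, α=285°
  dir = (cos 285°, sin 285°) = (0.2588, -0.9659); from cell (2,4)
  next x-line at t=1.9705, next y-line at t=0.3313; Δt_x=3.8637, Δt_y=1.0353
    y: enter (2,3) at t=0.3313
    y: enter (2,2) at t=1.3666
    x: enter (3,2) at t=1.9705
    y: enter (3,1) at t=2.4018
    y: enter (3,0) at t=3.4371 ← occupied
  → r_1 = 3.4371
beam 2: φ=-45°, α=330°
  dir = (cos 330°, sin 330°) = (0.8660, -0.5000); from cell (2,4)
  next x-line at t=0.5889, next y-line at t=0.6400; Δt_x=1.1547, Δt_y=2.0000
    x: enter (3,4) at t=0.5889
    y: enter (3,3) at t=0.6400
    x: enter (4,3) at t=1.7436
    y: enter (4,2) at t=2.6400
    x: enter (5,2) at t=2.8983
    x: enter (6,2) at t=4.0530
    y: enter (6,1) at t=4.6400
    x: enter (7,1) at t=5.2077
    x: enter (8,1) at t=6.3624 ← occupied
  → r_2 = 6.3624
beam 3: φ=0°, α=15°
  dir = (cos 15°, sin 15°) = (0.9659, 0.2588); from cell (2,4)
  next x-line at t=0.5280, next y-line at t=2.6273; Δt_x=1.0353, Δt_y=3.8637
    x: enter (3,4) at t=0.5280
    x: enter (4,4) at t=1.5633
    x: enter (5,4) at t=2.5985
    y: enter (5,5) at t=2.6273
    x: enter (6,5) at t=3.6338
    x: enter (7,5) at t=4.6691
    x: enter (8,5) at t=5.7044 ← occupied
  → r_3 = 5.7044
beam 4: φ=45°, α=60°
  dir = (cos 60°, sin 60°) = (0.5000, 0.8660); from cell (2,4)
  next x-line at t=1.0200, next y-line at t=0.7852; Δt_x=2.0000, Δt_y=1.1547
    y: enter (2,5) at t=0.7852
    x: enter (3,5) at t=1.0200
    y: enter (3,6) at t=1.9399 ← occupied
  → r_4 = 1.9399
beam 5: φ=90°, α=105°
  dir = (cos 105°, sin 105°) = (-0.2588, 0.9659); from cell (2,4)
  next x-line at t=1.8932, next y-line at t=0.7040; Δt_x=3.8637, Δt_y=1.0353
    y: enter (2,5) at t=0.7040
    y: enter (2,6) at t=1.7393 ← occupied
  → r_5 = 1.7393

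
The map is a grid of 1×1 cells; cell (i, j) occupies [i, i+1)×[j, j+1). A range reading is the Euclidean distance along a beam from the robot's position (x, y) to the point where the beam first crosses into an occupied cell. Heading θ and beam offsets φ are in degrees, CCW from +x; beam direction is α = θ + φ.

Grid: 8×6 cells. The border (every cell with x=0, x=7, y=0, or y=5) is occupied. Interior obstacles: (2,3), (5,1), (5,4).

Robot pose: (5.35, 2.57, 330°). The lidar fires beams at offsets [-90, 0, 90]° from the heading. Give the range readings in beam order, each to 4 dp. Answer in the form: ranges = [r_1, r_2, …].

beam 1: φ=-90°, α=240°
  dir = (cos 240°, sin 240°) = (-0.5000, -0.8660); from cell (5,2)
  next x-line at t=0.7000, next y-line at t=0.6582; Δt_x=2.0000, Δt_y=1.1547
    y: enter (5,1) at t=0.6582 ← occupied
  → r_1 = 0.6582
beam 2: φ=0°, α=330°
  dir = (cos 330°, sin 330°) = (0.8660, -0.5000); from cell (5,2)
  next x-line at t=0.7506, next y-line at t=1.1400; Δt_x=1.1547, Δt_y=2.0000
    x: enter (6,2) at t=0.7506
    y: enter (6,1) at t=1.1400
    x: enter (7,1) at t=1.9053 ← occupied
  → r_2 = 1.9053
beam 3: φ=90°, α=60°
  dir = (cos 60°, sin 60°) = (0.5000, 0.8660); from cell (5,2)
  next x-line at t=1.3000, next y-line at t=0.4965; Δt_x=2.0000, Δt_y=1.1547
    y: enter (5,3) at t=0.4965
    x: enter (6,3) at t=1.3000
    y: enter (6,4) at t=1.6512
    y: enter (6,5) at t=2.8059 ← occupied
  → r_3 = 2.8059

ranges = [0.6582, 1.9053, 2.8059]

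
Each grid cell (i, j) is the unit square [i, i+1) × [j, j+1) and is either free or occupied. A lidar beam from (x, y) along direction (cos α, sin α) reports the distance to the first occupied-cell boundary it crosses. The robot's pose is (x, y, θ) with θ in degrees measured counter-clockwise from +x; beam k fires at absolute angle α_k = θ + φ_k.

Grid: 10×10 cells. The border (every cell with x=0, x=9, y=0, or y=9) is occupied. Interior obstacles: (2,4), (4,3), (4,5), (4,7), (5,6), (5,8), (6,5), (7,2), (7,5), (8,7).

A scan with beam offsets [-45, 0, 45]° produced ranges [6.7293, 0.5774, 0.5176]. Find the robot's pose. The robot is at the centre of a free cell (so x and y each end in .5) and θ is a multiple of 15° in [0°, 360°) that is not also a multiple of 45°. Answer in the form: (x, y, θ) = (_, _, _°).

(x, y, θ) = (7.5, 3.5, 240°)

Candidates: 54 free-cell centres × 16 headings = 864 poses. Raycast each; keep the one whose scan matches to 4 dp.
  (2.5, 7.5, 60°): beam 1 = 1.5529 ≠ 6.7293 ✗
  (5.5, 4.5, 210°): beam 1 = 4.6587 ≠ 6.7293 ✗
  (7.5, 6.5, 105°): beam 1 = 1.0000 ≠ 6.7293 ✗
  (5.5, 1.5, 105°): beam 1 = 4.0415 ≠ 6.7293 ✗
  …
  (7.5, 3.5, 240°): r_1=6.7293, r_2=0.5774, r_3=0.5176 — all match ✓
Unique over the lattice → pose = (7.5, 3.5, 240°).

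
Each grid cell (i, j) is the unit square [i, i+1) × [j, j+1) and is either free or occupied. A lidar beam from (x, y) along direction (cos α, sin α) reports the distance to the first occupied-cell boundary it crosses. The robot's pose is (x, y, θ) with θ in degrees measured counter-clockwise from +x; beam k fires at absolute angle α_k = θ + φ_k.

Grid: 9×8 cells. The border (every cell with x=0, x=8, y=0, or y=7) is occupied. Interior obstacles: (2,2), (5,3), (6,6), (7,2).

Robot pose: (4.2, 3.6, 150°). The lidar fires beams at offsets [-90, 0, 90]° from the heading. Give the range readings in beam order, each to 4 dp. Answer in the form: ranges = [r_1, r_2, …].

ranges = [3.6000, 3.6950, 3.0022]

beam 1: φ=-90°, α=60°
  cosα=0.5000 sinα=0.8660 | (4,3) | tMaxX 1.6000 tMaxY 0.4619 | tΔX 2.0000 tΔY 1.1547
    t=0.4619 [y] (4,4)
    t=1.6000 [x] (5,4)
    t=1.6166 [y] (5,5)
    t=2.7713 [y] (5,6)
    t=3.6000 [x] (6,6) — stop
  → r_1 = 3.6000
beam 2: φ=0°, α=150°
  cosα=-0.8660 sinα=0.5000 | (4,3) | tMaxX 0.2309 tMaxY 0.8000 | tΔX 1.1547 tΔY 2.0000
    t=0.2309 [x] (3,3)
    t=0.8000 [y] (3,4)
    t=1.3856 [x] (2,4)
    t=2.5403 [x] (1,4)
    t=2.8000 [y] (1,5)
    t=3.6950 [x] (0,5) — stop
  → r_2 = 3.6950
beam 3: φ=90°, α=240°
  cosα=-0.5000 sinα=-0.8660 | (4,3) | tMaxX 0.4000 tMaxY 0.6928 | tΔX 2.0000 tΔY 1.1547
    t=0.4000 [x] (3,3)
    t=0.6928 [y] (3,2)
    t=1.8475 [y] (3,1)
    t=2.4000 [x] (2,1)
    t=3.0022 [y] (2,0) — stop
  → r_3 = 3.0022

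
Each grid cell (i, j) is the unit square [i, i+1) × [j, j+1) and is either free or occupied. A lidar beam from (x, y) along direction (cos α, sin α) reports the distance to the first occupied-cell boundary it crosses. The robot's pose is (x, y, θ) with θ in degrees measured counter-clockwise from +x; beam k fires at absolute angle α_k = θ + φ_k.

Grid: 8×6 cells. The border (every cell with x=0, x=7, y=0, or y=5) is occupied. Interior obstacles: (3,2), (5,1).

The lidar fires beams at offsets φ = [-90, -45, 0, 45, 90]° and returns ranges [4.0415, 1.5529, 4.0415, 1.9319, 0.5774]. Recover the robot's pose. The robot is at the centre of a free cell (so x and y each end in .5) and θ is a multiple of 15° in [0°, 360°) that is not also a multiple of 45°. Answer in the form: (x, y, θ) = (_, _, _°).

(x, y, θ) = (3.5, 4.5, 330°)

Enumerate (i+0.5, j+0.5, θ) over the 22 free cells and 16 admissible headings. For each, cast all 5 beams and compare to the given ranges.
  (4.5, 1.5, 165°): beam 1 = 3.6235 ≠ 4.0415 ✗
  (2.5, 2.5, 240°): beam 1 = 1.7321 ≠ 4.0415 ✗
  (2.5, 1.5, 150°): beam 1 = 1.0000 ≠ 4.0415 ✗
  (1.5, 2.5, 60°): beam 1 = 3.0000 ≠ 4.0415 ✗
  …
  (3.5, 4.5, 330°): r_1=4.0415, r_2=1.5529, r_3=4.0415, r_4=1.9319, r_5=0.5774 — all match ✓
Unique over the lattice → pose = (3.5, 4.5, 330°).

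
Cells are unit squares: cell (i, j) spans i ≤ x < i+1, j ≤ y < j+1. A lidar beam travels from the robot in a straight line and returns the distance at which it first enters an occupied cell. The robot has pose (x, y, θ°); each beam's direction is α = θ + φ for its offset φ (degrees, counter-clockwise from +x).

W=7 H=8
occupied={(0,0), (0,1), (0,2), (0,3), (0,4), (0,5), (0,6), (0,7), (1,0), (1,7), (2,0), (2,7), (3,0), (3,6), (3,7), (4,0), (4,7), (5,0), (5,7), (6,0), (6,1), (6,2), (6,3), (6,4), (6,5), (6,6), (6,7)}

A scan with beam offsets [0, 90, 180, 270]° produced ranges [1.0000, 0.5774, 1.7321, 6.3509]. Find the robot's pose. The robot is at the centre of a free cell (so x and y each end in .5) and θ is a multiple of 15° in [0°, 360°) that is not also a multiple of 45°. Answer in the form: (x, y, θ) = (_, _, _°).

The pose lattice has 29·16 = 464 candidates. Test each by forward raycasting.
  (1.5, 4.5, 240°): beam 2 = 5.1962 ≠ 0.5774 ✗
  (1.5, 3.5, 255°): beam 1 = 1.9319 ≠ 1.0000 ✗
  (5.5, 6.5, 330°): beam 1 = 0.5774 ≠ 1.0000 ✗
  (4.5, 6.5, 30°): beam 3 = 0.5774 ≠ 1.7321 ✗
  …
  (4.5, 1.5, 210°): r_1=1.0000, r_2=0.5774, r_3=1.7321, r_4=6.3509 — all match ✓
Unique over the lattice → pose = (4.5, 1.5, 210°).

(x, y, θ) = (4.5, 1.5, 210°)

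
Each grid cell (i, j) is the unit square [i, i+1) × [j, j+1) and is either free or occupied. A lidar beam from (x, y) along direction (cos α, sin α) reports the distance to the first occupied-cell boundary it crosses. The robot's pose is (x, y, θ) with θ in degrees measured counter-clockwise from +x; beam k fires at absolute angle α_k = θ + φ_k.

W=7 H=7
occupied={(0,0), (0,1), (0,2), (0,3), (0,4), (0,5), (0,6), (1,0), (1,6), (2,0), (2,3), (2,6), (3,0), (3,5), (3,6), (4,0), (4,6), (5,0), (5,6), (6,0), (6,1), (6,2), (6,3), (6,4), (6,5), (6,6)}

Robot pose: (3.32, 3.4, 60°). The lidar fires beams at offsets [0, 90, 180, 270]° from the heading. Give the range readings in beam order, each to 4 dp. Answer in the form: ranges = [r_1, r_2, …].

ranges = [3.0022, 0.3695, 2.7713, 3.0946]

beam 1: φ=0°, α=60°
  d=(0.5000,0.8660)  start (3,3)  tX=1.3600 tY=0.6928  stride 1/|dx|=2.0000 1/|dy|=1.1547
    cross y-line → (3,4), t=0.6928
    cross x-line → (4,4), t=1.3600
    cross y-line → (4,5), t=1.8475
    cross y-line → (4,6), t=3.0022 (wall)
  → r_1 = 3.0022
beam 2: φ=90°, α=150°
  d=(-0.8660,0.5000)  start (3,3)  tX=0.3695 tY=1.2000  stride 1/|dx|=1.1547 1/|dy|=2.0000
    cross x-line → (2,3), t=0.3695 (wall)
  → r_2 = 0.3695
beam 3: φ=180°, α=240°
  d=(-0.5000,-0.8660)  start (3,3)  tX=0.6400 tY=0.4619  stride 1/|dx|=2.0000 1/|dy|=1.1547
    cross y-line → (3,2), t=0.4619
    cross x-line → (2,2), t=0.6400
    cross y-line → (2,1), t=1.6166
    cross x-line → (1,1), t=2.6400
    cross y-line → (1,0), t=2.7713 (wall)
  → r_3 = 2.7713
beam 4: φ=270°, α=330°
  d=(0.8660,-0.5000)  start (3,3)  tX=0.7852 tY=0.8000  stride 1/|dx|=1.1547 1/|dy|=2.0000
    cross x-line → (4,3), t=0.7852
    cross y-line → (4,2), t=0.8000
    cross x-line → (5,2), t=1.9399
    cross y-line → (5,1), t=2.8000
    cross x-line → (6,1), t=3.0946 (wall)
  → r_4 = 3.0946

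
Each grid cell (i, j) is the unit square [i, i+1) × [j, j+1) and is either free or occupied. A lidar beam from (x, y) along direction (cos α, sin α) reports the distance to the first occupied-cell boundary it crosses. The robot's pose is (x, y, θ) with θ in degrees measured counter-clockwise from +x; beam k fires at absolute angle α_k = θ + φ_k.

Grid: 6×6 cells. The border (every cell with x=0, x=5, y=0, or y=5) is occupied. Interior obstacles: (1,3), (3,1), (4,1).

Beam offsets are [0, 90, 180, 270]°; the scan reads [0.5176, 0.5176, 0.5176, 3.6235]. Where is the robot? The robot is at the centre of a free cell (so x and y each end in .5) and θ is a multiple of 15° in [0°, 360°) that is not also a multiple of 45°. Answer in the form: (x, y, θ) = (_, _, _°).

(x, y, θ) = (1.5, 4.5, 75°)

Candidates: 13 free-cell centres × 16 headings = 208 poses. Raycast each; keep the one whose scan matches to 4 dp.
  (1.5, 1.5, 255°): beam 2 = 1.5529 ≠ 0.5176 ✗
  (3.5, 2.5, 345°): beam 1 = 1.5529 ≠ 0.5176 ✗
  (4.5, 2.5, 150°): beam 1 = 2.8868 ≠ 0.5176 ✗
  (2.5, 1.5, 195°): beam 1 = 1.5529 ≠ 0.5176 ✗
  …
  (1.5, 4.5, 75°): r_1=0.5176, r_2=0.5176, r_3=0.5176, r_4=3.6235 — all match ✓
Only this pose fits every beam.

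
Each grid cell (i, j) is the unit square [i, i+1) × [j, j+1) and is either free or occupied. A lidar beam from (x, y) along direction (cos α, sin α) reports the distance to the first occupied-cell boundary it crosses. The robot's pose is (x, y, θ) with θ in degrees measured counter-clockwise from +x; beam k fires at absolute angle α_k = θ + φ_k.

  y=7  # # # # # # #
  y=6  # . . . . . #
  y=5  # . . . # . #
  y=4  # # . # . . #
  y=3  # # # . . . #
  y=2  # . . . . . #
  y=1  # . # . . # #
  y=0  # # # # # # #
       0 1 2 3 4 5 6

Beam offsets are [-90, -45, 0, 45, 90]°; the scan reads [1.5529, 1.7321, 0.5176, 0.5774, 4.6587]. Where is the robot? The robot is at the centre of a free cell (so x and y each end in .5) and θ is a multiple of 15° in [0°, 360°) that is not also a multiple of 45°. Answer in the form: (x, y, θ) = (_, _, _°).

Candidates: 23 free-cell centres × 16 headings = 368 poses. Raycast each; keep the one whose scan matches to 4 dp.
  (3.5, 3.5, 240°): beam 1 = 0.5774 ≠ 1.5529 ✗
  (3.5, 1.5, 120°): beam 1 = 2.8868 ≠ 1.5529 ✗
  (2.5, 2.5, 120°): beam 1 = 4.0415 ≠ 1.5529 ✗
  (1.5, 6.5, 30°): beam 1 = 2.8868 ≠ 1.5529 ✗
  (1.5, 5.5, 120°): beam 1 = 3.0000 ≠ 1.5529 ✗
  …
  (5.5, 5.5, 165°): r_1=1.5529, r_2=1.7321, r_3=0.5176, r_4=0.5774, r_5=4.6587 — all match ✓
Only this pose fits every beam.

(x, y, θ) = (5.5, 5.5, 165°)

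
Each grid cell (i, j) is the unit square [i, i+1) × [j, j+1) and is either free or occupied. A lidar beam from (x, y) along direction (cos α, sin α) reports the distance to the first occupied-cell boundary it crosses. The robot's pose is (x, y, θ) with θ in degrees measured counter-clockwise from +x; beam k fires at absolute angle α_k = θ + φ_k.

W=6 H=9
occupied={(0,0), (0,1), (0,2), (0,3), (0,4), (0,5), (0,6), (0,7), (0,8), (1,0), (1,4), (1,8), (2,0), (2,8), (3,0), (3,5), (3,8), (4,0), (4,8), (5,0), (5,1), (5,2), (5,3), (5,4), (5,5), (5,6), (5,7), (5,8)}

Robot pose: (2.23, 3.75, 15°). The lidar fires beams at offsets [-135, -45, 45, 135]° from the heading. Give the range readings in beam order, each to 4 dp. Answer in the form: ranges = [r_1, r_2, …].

ranges = [2.4600, 3.1985, 1.5400, 0.5000]

beam 1: φ=-135°, α=240°
  d=(-0.5000,-0.8660)  start (2,3)  tX=0.4600 tY=0.8660  stride 1/|dx|=2.0000 1/|dy|=1.1547
    cross x-line → (1,3), t=0.4600
    cross y-line → (1,2), t=0.8660
    cross y-line → (1,1), t=2.0207
    cross x-line → (0,1), t=2.4600 (wall)
  → r_1 = 2.4600
beam 2: φ=-45°, α=330°
  d=(0.8660,-0.5000)  start (2,3)  tX=0.8891 tY=1.5000  stride 1/|dx|=1.1547 1/|dy|=2.0000
    cross x-line → (3,3), t=0.8891
    cross y-line → (3,2), t=1.5000
    cross x-line → (4,2), t=2.0438
    cross x-line → (5,2), t=3.1985 (wall)
  → r_2 = 3.1985
beam 3: φ=45°, α=60°
  d=(0.5000,0.8660)  start (2,3)  tX=1.5400 tY=0.2887  stride 1/|dx|=2.0000 1/|dy|=1.1547
    cross y-line → (2,4), t=0.2887
    cross y-line → (2,5), t=1.4434
    cross x-line → (3,5), t=1.5400 (wall)
  → r_3 = 1.5400
beam 4: φ=135°, α=150°
  d=(-0.8660,0.5000)  start (2,3)  tX=0.2656 tY=0.5000  stride 1/|dx|=1.1547 1/|dy|=2.0000
    cross x-line → (1,3), t=0.2656
    cross y-line → (1,4), t=0.5000 (wall)
  → r_4 = 0.5000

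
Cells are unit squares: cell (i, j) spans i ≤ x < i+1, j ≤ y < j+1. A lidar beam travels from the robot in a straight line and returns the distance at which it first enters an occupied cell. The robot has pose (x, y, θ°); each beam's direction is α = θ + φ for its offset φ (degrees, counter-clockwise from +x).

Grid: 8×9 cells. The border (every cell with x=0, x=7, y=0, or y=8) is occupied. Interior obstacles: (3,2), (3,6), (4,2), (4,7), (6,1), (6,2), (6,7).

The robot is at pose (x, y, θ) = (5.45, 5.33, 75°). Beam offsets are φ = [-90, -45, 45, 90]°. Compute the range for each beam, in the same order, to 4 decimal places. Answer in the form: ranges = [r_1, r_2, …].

ranges = [1.6047, 1.7898, 1.9283, 4.6070]

beam 1: φ=-90°, α=345°
  d=(0.9659,-0.2588)  start (5,5)  tX=0.5694 tY=1.2750  stride 1/|dx|=1.0353 1/|dy|=3.8637
    cross x-line → (6,5), t=0.5694
    cross y-line → (6,4), t=1.2750
    cross x-line → (7,4), t=1.6047 (wall)
  → r_1 = 1.6047
beam 2: φ=-45°, α=30°
  d=(0.8660,0.5000)  start (5,5)  tX=0.6351 tY=1.3400  stride 1/|dx|=1.1547 1/|dy|=2.0000
    cross x-line → (6,5), t=0.6351
    cross y-line → (6,6), t=1.3400
    cross x-line → (7,6), t=1.7898 (wall)
  → r_2 = 1.7898
beam 3: φ=45°, α=120°
  d=(-0.5000,0.8660)  start (5,5)  tX=0.9000 tY=0.7736  stride 1/|dx|=2.0000 1/|dy|=1.1547
    cross y-line → (5,6), t=0.7736
    cross x-line → (4,6), t=0.9000
    cross y-line → (4,7), t=1.9283 (wall)
  → r_3 = 1.9283
beam 4: φ=90°, α=165°
  d=(-0.9659,0.2588)  start (5,5)  tX=0.4659 tY=2.5887  stride 1/|dx|=1.0353 1/|dy|=3.8637
    cross x-line → (4,5), t=0.4659
    cross x-line → (3,5), t=1.5012
    cross x-line → (2,5), t=2.5364
    cross y-line → (2,6), t=2.5887
    cross x-line → (1,6), t=3.5717
    cross x-line → (0,6), t=4.6070 (wall)
  → r_4 = 4.6070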